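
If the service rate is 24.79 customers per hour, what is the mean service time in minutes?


Mean service time = 60/mu = 60/24.79 = 2.42 minutes

2.42 minutes


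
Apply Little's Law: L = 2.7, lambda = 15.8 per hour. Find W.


W = L / lambda = 2.7 / 15.8 = 0.1709 hours

0.1709 hours


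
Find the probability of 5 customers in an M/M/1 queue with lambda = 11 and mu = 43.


rho = 11/43; P(n) = (1-rho)*rho^n = (1-11/43)*(11/43)^5 = 0.0008

0.0008


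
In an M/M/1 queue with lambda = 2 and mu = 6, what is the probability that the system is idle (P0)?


P0 = 1 - rho = 1 - 2/6 = 0.6667

0.6667


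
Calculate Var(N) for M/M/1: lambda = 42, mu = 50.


rho = 42/50; Var(N) = rho/(1-rho)^2 = 32.81

32.81


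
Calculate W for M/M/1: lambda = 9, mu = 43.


W = 1/(mu - lambda) = 1/(43 - 9) = 0.0294 hours

0.0294 hours


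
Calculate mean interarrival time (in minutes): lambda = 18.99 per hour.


Mean interarrival time = 60/lambda = 60/18.99 = 3.16 minutes

3.16 minutes


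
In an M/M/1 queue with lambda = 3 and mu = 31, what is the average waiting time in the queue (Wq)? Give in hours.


rho = 3/31; Wq = rho/(mu - lambda) = 0.0035 hours

0.0035 hours


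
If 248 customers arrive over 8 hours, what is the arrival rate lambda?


lambda = total arrivals / time = 248 / 8 = 31.0 per hour

31.0 per hour


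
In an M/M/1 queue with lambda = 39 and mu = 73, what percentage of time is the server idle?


Idle fraction = (1 - rho) * 100 = (1 - 39/73) * 100 = 46.6%

46.6%


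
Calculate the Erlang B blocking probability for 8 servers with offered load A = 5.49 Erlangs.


B(N,A) = (A^N/N!) / sum(A^k/k!, k=0..N) with N=8, A=5.49 = 0.0944

0.0944


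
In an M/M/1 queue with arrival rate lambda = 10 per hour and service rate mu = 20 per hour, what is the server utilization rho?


rho = lambda/mu = 10/20 = 0.5

0.5


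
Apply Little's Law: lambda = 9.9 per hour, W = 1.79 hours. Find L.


L = lambda * W = 9.9 * 1.79 = 17.72

17.72


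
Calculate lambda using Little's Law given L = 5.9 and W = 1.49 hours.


lambda = L / W = 5.9 / 1.49 = 3.96 per hour

3.96 per hour


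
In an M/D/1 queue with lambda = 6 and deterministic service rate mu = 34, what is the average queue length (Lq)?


M/D/1: Lq = rho^2 / (2*(1-rho)) where rho = 6/34; Lq = 0.02

0.02


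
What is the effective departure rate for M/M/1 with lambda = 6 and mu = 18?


For a stable queue (lambda < mu), throughput = lambda = 6 per hour

6 per hour


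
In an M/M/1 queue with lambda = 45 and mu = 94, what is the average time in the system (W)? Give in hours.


W = 1/(mu - lambda) = 1/(94 - 45) = 0.0204 hours

0.0204 hours


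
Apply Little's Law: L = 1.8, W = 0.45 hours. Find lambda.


lambda = L / W = 1.8 / 0.45 = 4.0 per hour

4.0 per hour


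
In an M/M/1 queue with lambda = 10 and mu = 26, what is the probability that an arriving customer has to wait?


P(wait) = rho = lambda/mu = 10/26 = 0.3846

0.3846


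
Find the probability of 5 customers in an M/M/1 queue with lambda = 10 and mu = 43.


rho = 10/43; P(n) = (1-rho)*rho^n = (1-10/43)*(10/43)^5 = 0.0005

0.0005


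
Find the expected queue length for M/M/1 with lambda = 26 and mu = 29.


rho = 26/29; Lq = rho^2/(1-rho) = 7.77

7.77


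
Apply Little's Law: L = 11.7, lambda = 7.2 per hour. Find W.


W = L / lambda = 11.7 / 7.2 = 1.625 hours

1.625 hours


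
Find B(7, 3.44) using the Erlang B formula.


B(N,A) = (A^N/N!) / sum(A^k/k!, k=0..N) with N=7, A=3.44 = 0.0372

0.0372


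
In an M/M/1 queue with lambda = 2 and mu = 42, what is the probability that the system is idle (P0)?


P0 = 1 - rho = 1 - 2/42 = 0.9524

0.9524


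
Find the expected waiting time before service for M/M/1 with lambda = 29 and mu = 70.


rho = 29/70; Wq = rho/(mu - lambda) = 0.0101 hours

0.0101 hours


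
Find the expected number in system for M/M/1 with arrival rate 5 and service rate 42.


rho = 5/42; L = rho/(1-rho) = 0.14

0.14


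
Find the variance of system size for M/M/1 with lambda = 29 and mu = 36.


rho = 29/36; Var(N) = rho/(1-rho)^2 = 21.31

21.31


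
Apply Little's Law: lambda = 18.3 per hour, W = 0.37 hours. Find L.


L = lambda * W = 18.3 * 0.37 = 6.77

6.77


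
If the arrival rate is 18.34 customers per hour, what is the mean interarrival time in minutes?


Mean interarrival time = 60/lambda = 60/18.34 = 3.27 minutes

3.27 minutes


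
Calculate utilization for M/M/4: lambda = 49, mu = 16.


rho = lambda/(c*mu) = 49/(4*16) = 0.7656

0.7656


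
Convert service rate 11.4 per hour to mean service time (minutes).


Mean service time = 60/mu = 60/11.4 = 5.26 minutes

5.26 minutes


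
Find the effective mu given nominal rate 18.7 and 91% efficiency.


Effective rate = mu * efficiency = 18.7 * 0.91 = 17.02 per hour

17.02 per hour


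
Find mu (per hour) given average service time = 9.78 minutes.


mu = 60 / avg_service_time = 60 / 9.78 = 6.13 per hour

6.13 per hour


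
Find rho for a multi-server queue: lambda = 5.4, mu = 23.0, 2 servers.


rho = lambda / (c * mu) = 5.4 / (2 * 23.0) = 0.1174

0.1174


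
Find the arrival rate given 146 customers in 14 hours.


lambda = total arrivals / time = 146 / 14 = 10.43 per hour

10.43 per hour


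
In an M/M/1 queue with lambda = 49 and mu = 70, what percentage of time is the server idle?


Idle fraction = (1 - rho) * 100 = (1 - 49/70) * 100 = 30.0%

30.0%


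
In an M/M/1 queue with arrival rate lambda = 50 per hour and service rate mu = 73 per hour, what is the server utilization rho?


rho = lambda/mu = 50/73 = 0.6849

0.6849


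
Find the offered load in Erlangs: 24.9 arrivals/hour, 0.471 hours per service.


Offered load a = lambda * E[S] = 24.9 * 0.471 = 11.73 Erlangs

11.73 Erlangs


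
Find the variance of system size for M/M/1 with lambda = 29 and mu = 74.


rho = 29/74; Var(N) = rho/(1-rho)^2 = 1.06

1.06


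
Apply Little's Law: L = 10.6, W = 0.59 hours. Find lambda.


lambda = L / W = 10.6 / 0.59 = 17.97 per hour

17.97 per hour


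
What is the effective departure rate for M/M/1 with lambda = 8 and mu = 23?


For a stable queue (lambda < mu), throughput = lambda = 8 per hour

8 per hour


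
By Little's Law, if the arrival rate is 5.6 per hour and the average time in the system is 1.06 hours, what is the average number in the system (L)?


L = lambda * W = 5.6 * 1.06 = 5.94

5.94


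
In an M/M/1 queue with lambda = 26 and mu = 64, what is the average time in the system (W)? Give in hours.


W = 1/(mu - lambda) = 1/(64 - 26) = 0.0263 hours

0.0263 hours


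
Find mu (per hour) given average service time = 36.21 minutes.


mu = 60 / avg_service_time = 60 / 36.21 = 1.66 per hour

1.66 per hour


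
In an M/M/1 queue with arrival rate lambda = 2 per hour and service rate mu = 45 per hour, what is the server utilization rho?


rho = lambda/mu = 2/45 = 0.0444

0.0444


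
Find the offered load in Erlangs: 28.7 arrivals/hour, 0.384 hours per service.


Offered load a = lambda * E[S] = 28.7 * 0.384 = 11.02 Erlangs

11.02 Erlangs


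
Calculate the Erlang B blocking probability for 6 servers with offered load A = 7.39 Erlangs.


B(N,A) = (A^N/N!) / sum(A^k/k!, k=0..N) with N=6, A=7.39 = 0.3551

0.3551


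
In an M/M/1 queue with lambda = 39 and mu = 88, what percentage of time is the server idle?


Idle fraction = (1 - rho) * 100 = (1 - 39/88) * 100 = 55.7%

55.7%


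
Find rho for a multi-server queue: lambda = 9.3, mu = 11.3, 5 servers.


rho = lambda / (c * mu) = 9.3 / (5 * 11.3) = 0.1646

0.1646


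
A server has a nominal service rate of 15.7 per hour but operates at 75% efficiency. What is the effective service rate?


Effective rate = mu * efficiency = 15.7 * 0.75 = 11.78 per hour

11.78 per hour


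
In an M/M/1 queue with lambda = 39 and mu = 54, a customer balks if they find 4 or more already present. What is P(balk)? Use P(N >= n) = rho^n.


P(N >= 4) = rho^4 = (39/54)^4 = 0.2721

0.2721


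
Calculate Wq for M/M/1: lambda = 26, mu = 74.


rho = 26/74; Wq = rho/(mu - lambda) = 0.0073 hours

0.0073 hours


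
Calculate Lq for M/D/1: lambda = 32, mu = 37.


M/D/1: Lq = rho^2 / (2*(1-rho)) where rho = 32/37; Lq = 2.77

2.77


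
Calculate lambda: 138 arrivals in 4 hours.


lambda = total arrivals / time = 138 / 4 = 34.5 per hour

34.5 per hour


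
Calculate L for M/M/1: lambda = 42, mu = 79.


rho = 42/79; L = rho/(1-rho) = 1.14

1.14


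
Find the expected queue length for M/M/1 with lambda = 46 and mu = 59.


rho = 46/59; Lq = rho^2/(1-rho) = 2.76

2.76


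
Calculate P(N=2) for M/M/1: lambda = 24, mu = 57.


rho = 24/57; P(n) = (1-rho)*rho^n = (1-24/57)*(24/57)^2 = 0.1026

0.1026


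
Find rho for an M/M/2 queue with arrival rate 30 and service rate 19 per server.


rho = lambda/(c*mu) = 30/(2*19) = 0.7895

0.7895


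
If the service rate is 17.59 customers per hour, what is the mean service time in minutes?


Mean service time = 60/mu = 60/17.59 = 3.41 minutes

3.41 minutes


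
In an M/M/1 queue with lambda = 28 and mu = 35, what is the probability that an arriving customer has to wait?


P(wait) = rho = lambda/mu = 28/35 = 0.8

0.8


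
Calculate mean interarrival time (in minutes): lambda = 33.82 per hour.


Mean interarrival time = 60/lambda = 60/33.82 = 1.77 minutes

1.77 minutes


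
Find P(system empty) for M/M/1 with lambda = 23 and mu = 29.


P0 = 1 - rho = 1 - 23/29 = 0.2069

0.2069


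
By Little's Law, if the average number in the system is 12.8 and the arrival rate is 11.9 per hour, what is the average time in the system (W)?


W = L / lambda = 12.8 / 11.9 = 1.0756 hours

1.0756 hours


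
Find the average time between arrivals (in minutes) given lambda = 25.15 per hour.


Mean interarrival time = 60/lambda = 60/25.15 = 2.39 minutes

2.39 minutes


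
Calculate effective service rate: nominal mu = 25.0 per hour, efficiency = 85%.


Effective rate = mu * efficiency = 25.0 * 0.85 = 21.25 per hour

21.25 per hour


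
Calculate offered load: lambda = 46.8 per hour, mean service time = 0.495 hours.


Offered load a = lambda * E[S] = 46.8 * 0.495 = 23.17 Erlangs

23.17 Erlangs


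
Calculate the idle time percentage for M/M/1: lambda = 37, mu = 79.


Idle fraction = (1 - rho) * 100 = (1 - 37/79) * 100 = 53.2%

53.2%


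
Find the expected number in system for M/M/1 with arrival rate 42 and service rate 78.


rho = 42/78; L = rho/(1-rho) = 1.17

1.17


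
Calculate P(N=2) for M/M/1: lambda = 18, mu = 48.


rho = 18/48; P(n) = (1-rho)*rho^n = (1-18/48)*(18/48)^2 = 0.0879

0.0879


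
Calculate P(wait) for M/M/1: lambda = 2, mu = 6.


P(wait) = rho = lambda/mu = 2/6 = 0.3333

0.3333


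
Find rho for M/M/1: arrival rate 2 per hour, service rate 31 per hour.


rho = lambda/mu = 2/31 = 0.0645

0.0645


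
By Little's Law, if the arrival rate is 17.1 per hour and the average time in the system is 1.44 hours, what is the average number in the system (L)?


L = lambda * W = 17.1 * 1.44 = 24.62

24.62


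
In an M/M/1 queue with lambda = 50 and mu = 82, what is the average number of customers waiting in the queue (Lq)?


rho = 50/82; Lq = rho^2/(1-rho) = 0.95

0.95


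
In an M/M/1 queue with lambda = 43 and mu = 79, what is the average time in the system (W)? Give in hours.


W = 1/(mu - lambda) = 1/(79 - 43) = 0.0278 hours

0.0278 hours


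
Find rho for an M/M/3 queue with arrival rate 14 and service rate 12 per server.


rho = lambda/(c*mu) = 14/(3*12) = 0.3889

0.3889


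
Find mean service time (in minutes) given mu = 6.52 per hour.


Mean service time = 60/mu = 60/6.52 = 9.2 minutes

9.2 minutes


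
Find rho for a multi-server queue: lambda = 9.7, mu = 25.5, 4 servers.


rho = lambda / (c * mu) = 9.7 / (4 * 25.5) = 0.0951

0.0951


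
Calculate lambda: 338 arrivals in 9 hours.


lambda = total arrivals / time = 338 / 9 = 37.56 per hour

37.56 per hour


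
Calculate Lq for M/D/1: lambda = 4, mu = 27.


M/D/1: Lq = rho^2 / (2*(1-rho)) where rho = 4/27; Lq = 0.01

0.01


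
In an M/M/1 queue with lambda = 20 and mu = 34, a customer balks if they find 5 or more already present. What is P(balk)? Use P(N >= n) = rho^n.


P(N >= 5) = rho^5 = (20/34)^5 = 0.0704

0.0704


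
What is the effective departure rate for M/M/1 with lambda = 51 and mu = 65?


For a stable queue (lambda < mu), throughput = lambda = 51 per hour

51 per hour


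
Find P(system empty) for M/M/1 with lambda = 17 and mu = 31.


P0 = 1 - rho = 1 - 17/31 = 0.4516

0.4516


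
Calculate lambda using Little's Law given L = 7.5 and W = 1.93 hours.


lambda = L / W = 7.5 / 1.93 = 3.89 per hour

3.89 per hour


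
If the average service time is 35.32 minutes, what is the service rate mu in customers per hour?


mu = 60 / avg_service_time = 60 / 35.32 = 1.7 per hour

1.7 per hour


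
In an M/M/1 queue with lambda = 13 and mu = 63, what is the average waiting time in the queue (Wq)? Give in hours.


rho = 13/63; Wq = rho/(mu - lambda) = 0.0041 hours

0.0041 hours


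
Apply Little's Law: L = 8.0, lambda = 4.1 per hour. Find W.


W = L / lambda = 8.0 / 4.1 = 1.9512 hours

1.9512 hours


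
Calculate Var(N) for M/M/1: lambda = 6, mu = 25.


rho = 6/25; Var(N) = rho/(1-rho)^2 = 0.42

0.42


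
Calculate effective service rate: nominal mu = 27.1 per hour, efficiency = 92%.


Effective rate = mu * efficiency = 27.1 * 0.92 = 24.93 per hour

24.93 per hour


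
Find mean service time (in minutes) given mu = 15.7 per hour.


Mean service time = 60/mu = 60/15.7 = 3.82 minutes

3.82 minutes


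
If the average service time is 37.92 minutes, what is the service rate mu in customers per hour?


mu = 60 / avg_service_time = 60 / 37.92 = 1.58 per hour

1.58 per hour


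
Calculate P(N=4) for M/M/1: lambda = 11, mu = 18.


rho = 11/18; P(n) = (1-rho)*rho^n = (1-11/18)*(11/18)^4 = 0.0542

0.0542


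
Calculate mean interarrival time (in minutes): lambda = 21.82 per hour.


Mean interarrival time = 60/lambda = 60/21.82 = 2.75 minutes

2.75 minutes


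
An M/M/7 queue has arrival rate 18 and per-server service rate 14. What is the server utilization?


rho = lambda/(c*mu) = 18/(7*14) = 0.1837

0.1837


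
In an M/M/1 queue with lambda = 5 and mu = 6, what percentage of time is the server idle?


Idle fraction = (1 - rho) * 100 = (1 - 5/6) * 100 = 16.7%

16.7%


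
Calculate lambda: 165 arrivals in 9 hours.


lambda = total arrivals / time = 165 / 9 = 18.33 per hour

18.33 per hour


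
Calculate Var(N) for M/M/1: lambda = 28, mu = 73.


rho = 28/73; Var(N) = rho/(1-rho)^2 = 1.01

1.01


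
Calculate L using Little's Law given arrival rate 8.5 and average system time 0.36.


L = lambda * W = 8.5 * 0.36 = 3.06

3.06


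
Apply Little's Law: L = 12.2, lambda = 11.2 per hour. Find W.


W = L / lambda = 12.2 / 11.2 = 1.0893 hours

1.0893 hours


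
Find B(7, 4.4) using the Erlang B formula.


B(N,A) = (A^N/N!) / sum(A^k/k!, k=0..N) with N=7, A=4.4 = 0.0844

0.0844


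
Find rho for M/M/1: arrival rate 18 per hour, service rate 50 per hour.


rho = lambda/mu = 18/50 = 0.36

0.36


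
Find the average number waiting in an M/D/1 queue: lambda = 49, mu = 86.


M/D/1: Lq = rho^2 / (2*(1-rho)) where rho = 49/86; Lq = 0.38

0.38


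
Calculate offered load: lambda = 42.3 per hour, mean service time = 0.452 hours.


Offered load a = lambda * E[S] = 42.3 * 0.452 = 19.12 Erlangs

19.12 Erlangs


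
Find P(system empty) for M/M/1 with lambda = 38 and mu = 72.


P0 = 1 - rho = 1 - 38/72 = 0.4722

0.4722


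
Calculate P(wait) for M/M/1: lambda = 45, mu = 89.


P(wait) = rho = lambda/mu = 45/89 = 0.5056

0.5056


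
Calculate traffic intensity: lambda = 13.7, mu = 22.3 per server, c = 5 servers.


rho = lambda / (c * mu) = 13.7 / (5 * 22.3) = 0.1229

0.1229


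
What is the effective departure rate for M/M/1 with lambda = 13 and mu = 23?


For a stable queue (lambda < mu), throughput = lambda = 13 per hour

13 per hour


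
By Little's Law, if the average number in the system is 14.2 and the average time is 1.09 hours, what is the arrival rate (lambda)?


lambda = L / W = 14.2 / 1.09 = 13.03 per hour

13.03 per hour


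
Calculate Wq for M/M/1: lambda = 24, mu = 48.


rho = 24/48; Wq = rho/(mu - lambda) = 0.0208 hours

0.0208 hours


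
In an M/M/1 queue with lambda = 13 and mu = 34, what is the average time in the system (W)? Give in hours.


W = 1/(mu - lambda) = 1/(34 - 13) = 0.0476 hours

0.0476 hours


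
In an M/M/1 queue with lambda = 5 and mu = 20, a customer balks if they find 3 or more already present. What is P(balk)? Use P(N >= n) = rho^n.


P(N >= 3) = rho^3 = (5/20)^3 = 0.0156

0.0156


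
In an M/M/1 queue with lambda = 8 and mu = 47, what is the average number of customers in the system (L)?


rho = 8/47; L = rho/(1-rho) = 0.21

0.21


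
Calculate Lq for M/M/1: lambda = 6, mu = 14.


rho = 6/14; Lq = rho^2/(1-rho) = 0.32

0.32


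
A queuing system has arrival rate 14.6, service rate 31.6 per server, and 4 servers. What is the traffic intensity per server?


rho = lambda / (c * mu) = 14.6 / (4 * 31.6) = 0.1155

0.1155


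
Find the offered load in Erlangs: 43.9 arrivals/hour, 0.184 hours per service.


Offered load a = lambda * E[S] = 43.9 * 0.184 = 8.08 Erlangs

8.08 Erlangs


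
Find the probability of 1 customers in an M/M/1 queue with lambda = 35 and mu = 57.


rho = 35/57; P(n) = (1-rho)*rho^n = (1-35/57)*(35/57)^1 = 0.237

0.237


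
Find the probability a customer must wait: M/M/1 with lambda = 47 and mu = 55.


P(wait) = rho = lambda/mu = 47/55 = 0.8545

0.8545


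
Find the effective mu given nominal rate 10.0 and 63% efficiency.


Effective rate = mu * efficiency = 10.0 * 0.63 = 6.3 per hour

6.3 per hour


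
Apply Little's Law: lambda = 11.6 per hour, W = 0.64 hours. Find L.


L = lambda * W = 11.6 * 0.64 = 7.42

7.42


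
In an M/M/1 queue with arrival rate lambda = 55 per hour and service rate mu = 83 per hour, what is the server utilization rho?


rho = lambda/mu = 55/83 = 0.6627

0.6627


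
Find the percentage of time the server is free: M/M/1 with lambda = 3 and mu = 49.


Idle fraction = (1 - rho) * 100 = (1 - 3/49) * 100 = 93.9%

93.9%


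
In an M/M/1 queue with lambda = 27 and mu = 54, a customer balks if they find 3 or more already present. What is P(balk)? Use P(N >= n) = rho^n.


P(N >= 3) = rho^3 = (27/54)^3 = 0.125

0.125


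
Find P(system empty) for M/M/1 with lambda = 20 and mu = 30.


P0 = 1 - rho = 1 - 20/30 = 0.3333

0.3333


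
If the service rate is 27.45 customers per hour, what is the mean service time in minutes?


Mean service time = 60/mu = 60/27.45 = 2.19 minutes

2.19 minutes


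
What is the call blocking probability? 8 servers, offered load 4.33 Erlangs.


B(N,A) = (A^N/N!) / sum(A^k/k!, k=0..N) with N=8, A=4.33 = 0.0417

0.0417


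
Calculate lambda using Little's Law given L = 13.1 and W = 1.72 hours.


lambda = L / W = 13.1 / 1.72 = 7.62 per hour

7.62 per hour


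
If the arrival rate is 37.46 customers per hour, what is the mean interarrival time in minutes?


Mean interarrival time = 60/lambda = 60/37.46 = 1.6 minutes

1.6 minutes


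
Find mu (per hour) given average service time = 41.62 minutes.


mu = 60 / avg_service_time = 60 / 41.62 = 1.44 per hour

1.44 per hour


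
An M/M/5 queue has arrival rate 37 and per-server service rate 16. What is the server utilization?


rho = lambda/(c*mu) = 37/(5*16) = 0.4625

0.4625


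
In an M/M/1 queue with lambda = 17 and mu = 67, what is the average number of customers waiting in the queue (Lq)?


rho = 17/67; Lq = rho^2/(1-rho) = 0.09

0.09


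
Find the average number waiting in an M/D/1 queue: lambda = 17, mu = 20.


M/D/1: Lq = rho^2 / (2*(1-rho)) where rho = 17/20; Lq = 2.41

2.41


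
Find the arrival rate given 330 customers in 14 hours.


lambda = total arrivals / time = 330 / 14 = 23.57 per hour

23.57 per hour


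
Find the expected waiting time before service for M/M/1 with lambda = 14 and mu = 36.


rho = 14/36; Wq = rho/(mu - lambda) = 0.0177 hours

0.0177 hours


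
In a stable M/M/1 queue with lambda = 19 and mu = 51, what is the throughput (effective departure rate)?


For a stable queue (lambda < mu), throughput = lambda = 19 per hour

19 per hour


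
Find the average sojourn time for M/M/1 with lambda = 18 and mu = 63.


W = 1/(mu - lambda) = 1/(63 - 18) = 0.0222 hours

0.0222 hours


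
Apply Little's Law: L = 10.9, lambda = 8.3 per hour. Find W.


W = L / lambda = 10.9 / 8.3 = 1.3133 hours

1.3133 hours


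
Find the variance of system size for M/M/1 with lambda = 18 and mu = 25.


rho = 18/25; Var(N) = rho/(1-rho)^2 = 9.18

9.18


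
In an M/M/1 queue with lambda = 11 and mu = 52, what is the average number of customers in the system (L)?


rho = 11/52; L = rho/(1-rho) = 0.27

0.27


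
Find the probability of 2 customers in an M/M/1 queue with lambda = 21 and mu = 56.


rho = 21/56; P(n) = (1-rho)*rho^n = (1-21/56)*(21/56)^2 = 0.0879

0.0879


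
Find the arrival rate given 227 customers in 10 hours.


lambda = total arrivals / time = 227 / 10 = 22.7 per hour

22.7 per hour


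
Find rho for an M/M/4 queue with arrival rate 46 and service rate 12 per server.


rho = lambda/(c*mu) = 46/(4*12) = 0.9583

0.9583


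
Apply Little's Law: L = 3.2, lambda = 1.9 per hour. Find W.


W = L / lambda = 3.2 / 1.9 = 1.6842 hours

1.6842 hours


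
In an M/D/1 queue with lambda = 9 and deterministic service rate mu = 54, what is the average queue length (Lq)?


M/D/1: Lq = rho^2 / (2*(1-rho)) where rho = 9/54; Lq = 0.02

0.02


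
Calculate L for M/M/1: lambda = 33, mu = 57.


rho = 33/57; L = rho/(1-rho) = 1.38

1.38


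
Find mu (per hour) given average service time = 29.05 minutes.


mu = 60 / avg_service_time = 60 / 29.05 = 2.07 per hour

2.07 per hour


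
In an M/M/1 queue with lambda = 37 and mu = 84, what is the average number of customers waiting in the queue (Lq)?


rho = 37/84; Lq = rho^2/(1-rho) = 0.35

0.35


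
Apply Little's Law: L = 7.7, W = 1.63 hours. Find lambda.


lambda = L / W = 7.7 / 1.63 = 4.72 per hour

4.72 per hour


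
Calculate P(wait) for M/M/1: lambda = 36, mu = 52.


P(wait) = rho = lambda/mu = 36/52 = 0.6923

0.6923


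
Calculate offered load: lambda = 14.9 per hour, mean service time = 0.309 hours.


Offered load a = lambda * E[S] = 14.9 * 0.309 = 4.6 Erlangs

4.6 Erlangs


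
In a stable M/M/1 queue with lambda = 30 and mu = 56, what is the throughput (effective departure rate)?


For a stable queue (lambda < mu), throughput = lambda = 30 per hour

30 per hour


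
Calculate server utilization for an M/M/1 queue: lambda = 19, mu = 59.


rho = lambda/mu = 19/59 = 0.322

0.322


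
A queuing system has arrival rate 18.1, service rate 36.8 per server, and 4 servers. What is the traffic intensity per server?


rho = lambda / (c * mu) = 18.1 / (4 * 36.8) = 0.123

0.123


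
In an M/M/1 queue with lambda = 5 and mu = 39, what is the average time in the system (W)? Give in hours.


W = 1/(mu - lambda) = 1/(39 - 5) = 0.0294 hours

0.0294 hours


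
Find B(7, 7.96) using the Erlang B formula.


B(N,A) = (A^N/N!) / sum(A^k/k!, k=0..N) with N=7, A=7.96 = 0.3059

0.3059


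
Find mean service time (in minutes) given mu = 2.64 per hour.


Mean service time = 60/mu = 60/2.64 = 22.73 minutes

22.73 minutes


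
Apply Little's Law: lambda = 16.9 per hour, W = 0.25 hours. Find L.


L = lambda * W = 16.9 * 0.25 = 4.23

4.23


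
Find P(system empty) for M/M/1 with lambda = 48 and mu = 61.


P0 = 1 - rho = 1 - 48/61 = 0.2131

0.2131


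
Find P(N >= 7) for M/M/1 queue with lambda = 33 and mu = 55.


P(N >= 7) = rho^7 = (33/55)^7 = 0.028

0.028


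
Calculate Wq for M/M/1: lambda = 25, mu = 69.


rho = 25/69; Wq = rho/(mu - lambda) = 0.0082 hours

0.0082 hours


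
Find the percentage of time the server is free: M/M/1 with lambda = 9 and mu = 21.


Idle fraction = (1 - rho) * 100 = (1 - 9/21) * 100 = 57.1%

57.1%


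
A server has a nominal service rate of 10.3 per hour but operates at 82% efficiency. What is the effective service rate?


Effective rate = mu * efficiency = 10.3 * 0.82 = 8.45 per hour

8.45 per hour


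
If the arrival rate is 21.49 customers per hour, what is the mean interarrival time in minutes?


Mean interarrival time = 60/lambda = 60/21.49 = 2.79 minutes

2.79 minutes


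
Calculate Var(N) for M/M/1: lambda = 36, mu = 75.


rho = 36/75; Var(N) = rho/(1-rho)^2 = 1.78

1.78


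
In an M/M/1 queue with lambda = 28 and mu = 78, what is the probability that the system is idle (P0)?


P0 = 1 - rho = 1 - 28/78 = 0.641

0.641


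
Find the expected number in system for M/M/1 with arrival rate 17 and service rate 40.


rho = 17/40; L = rho/(1-rho) = 0.74

0.74


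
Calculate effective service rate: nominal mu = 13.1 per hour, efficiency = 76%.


Effective rate = mu * efficiency = 13.1 * 0.76 = 9.96 per hour

9.96 per hour


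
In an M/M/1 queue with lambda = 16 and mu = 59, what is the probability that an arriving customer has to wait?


P(wait) = rho = lambda/mu = 16/59 = 0.2712

0.2712


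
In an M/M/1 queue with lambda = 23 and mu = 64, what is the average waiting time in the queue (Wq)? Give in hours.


rho = 23/64; Wq = rho/(mu - lambda) = 0.0088 hours

0.0088 hours


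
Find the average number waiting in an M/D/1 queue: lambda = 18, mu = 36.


M/D/1: Lq = rho^2 / (2*(1-rho)) where rho = 18/36; Lq = 0.25

0.25


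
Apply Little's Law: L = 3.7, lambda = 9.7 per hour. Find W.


W = L / lambda = 3.7 / 9.7 = 0.3814 hours

0.3814 hours


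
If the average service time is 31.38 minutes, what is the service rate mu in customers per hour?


mu = 60 / avg_service_time = 60 / 31.38 = 1.91 per hour

1.91 per hour


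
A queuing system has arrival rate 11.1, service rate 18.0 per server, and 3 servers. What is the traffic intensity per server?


rho = lambda / (c * mu) = 11.1 / (3 * 18.0) = 0.2056

0.2056


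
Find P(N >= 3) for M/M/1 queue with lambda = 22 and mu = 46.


P(N >= 3) = rho^3 = (22/46)^3 = 0.1094

0.1094


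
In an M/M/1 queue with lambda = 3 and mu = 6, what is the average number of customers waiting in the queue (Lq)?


rho = 3/6; Lq = rho^2/(1-rho) = 0.5

0.5


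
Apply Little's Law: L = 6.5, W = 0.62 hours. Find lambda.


lambda = L / W = 6.5 / 0.62 = 10.48 per hour

10.48 per hour


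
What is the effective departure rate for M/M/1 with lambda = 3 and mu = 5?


For a stable queue (lambda < mu), throughput = lambda = 3 per hour

3 per hour


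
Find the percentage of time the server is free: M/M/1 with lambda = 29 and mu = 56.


Idle fraction = (1 - rho) * 100 = (1 - 29/56) * 100 = 48.2%

48.2%


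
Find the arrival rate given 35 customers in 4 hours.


lambda = total arrivals / time = 35 / 4 = 8.75 per hour

8.75 per hour


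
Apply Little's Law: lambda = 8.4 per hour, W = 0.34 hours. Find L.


L = lambda * W = 8.4 * 0.34 = 2.86

2.86


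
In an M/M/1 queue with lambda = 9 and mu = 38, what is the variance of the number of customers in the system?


rho = 9/38; Var(N) = rho/(1-rho)^2 = 0.41

0.41


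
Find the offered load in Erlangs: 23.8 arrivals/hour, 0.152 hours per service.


Offered load a = lambda * E[S] = 23.8 * 0.152 = 3.62 Erlangs

3.62 Erlangs


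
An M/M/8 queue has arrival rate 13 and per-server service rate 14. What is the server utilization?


rho = lambda/(c*mu) = 13/(8*14) = 0.1161

0.1161


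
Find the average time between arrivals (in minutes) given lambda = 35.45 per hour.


Mean interarrival time = 60/lambda = 60/35.45 = 1.69 minutes

1.69 minutes


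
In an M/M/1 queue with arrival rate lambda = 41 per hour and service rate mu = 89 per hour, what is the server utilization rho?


rho = lambda/mu = 41/89 = 0.4607

0.4607


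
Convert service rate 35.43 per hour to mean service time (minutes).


Mean service time = 60/mu = 60/35.43 = 1.69 minutes

1.69 minutes


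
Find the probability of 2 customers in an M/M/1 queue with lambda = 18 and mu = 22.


rho = 18/22; P(n) = (1-rho)*rho^n = (1-18/22)*(18/22)^2 = 0.1217

0.1217


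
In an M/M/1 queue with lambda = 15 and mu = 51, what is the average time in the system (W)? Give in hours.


W = 1/(mu - lambda) = 1/(51 - 15) = 0.0278 hours

0.0278 hours


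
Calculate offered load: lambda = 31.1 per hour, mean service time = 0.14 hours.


Offered load a = lambda * E[S] = 31.1 * 0.14 = 4.35 Erlangs

4.35 Erlangs


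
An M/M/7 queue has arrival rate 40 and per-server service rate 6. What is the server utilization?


rho = lambda/(c*mu) = 40/(7*6) = 0.9524

0.9524


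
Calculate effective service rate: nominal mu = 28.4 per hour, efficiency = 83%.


Effective rate = mu * efficiency = 28.4 * 0.83 = 23.57 per hour

23.57 per hour


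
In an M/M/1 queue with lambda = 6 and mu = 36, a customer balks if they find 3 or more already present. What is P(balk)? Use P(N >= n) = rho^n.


P(N >= 3) = rho^3 = (6/36)^3 = 0.0046

0.0046


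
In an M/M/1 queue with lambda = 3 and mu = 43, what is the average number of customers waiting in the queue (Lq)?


rho = 3/43; Lq = rho^2/(1-rho) = 0.01

0.01


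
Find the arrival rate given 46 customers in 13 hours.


lambda = total arrivals / time = 46 / 13 = 3.54 per hour

3.54 per hour


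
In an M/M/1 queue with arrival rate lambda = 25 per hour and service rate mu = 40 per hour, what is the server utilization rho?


rho = lambda/mu = 25/40 = 0.625

0.625


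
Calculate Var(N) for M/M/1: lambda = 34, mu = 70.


rho = 34/70; Var(N) = rho/(1-rho)^2 = 1.84

1.84


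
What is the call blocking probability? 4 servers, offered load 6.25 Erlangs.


B(N,A) = (A^N/N!) / sum(A^k/k!, k=0..N) with N=4, A=6.25 = 0.4851

0.4851


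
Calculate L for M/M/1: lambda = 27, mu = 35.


rho = 27/35; L = rho/(1-rho) = 3.37

3.37


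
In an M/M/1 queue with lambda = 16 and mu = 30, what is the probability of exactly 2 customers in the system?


rho = 16/30; P(n) = (1-rho)*rho^n = (1-16/30)*(16/30)^2 = 0.1327

0.1327


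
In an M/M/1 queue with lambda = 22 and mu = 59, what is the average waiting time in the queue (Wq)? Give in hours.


rho = 22/59; Wq = rho/(mu - lambda) = 0.0101 hours

0.0101 hours


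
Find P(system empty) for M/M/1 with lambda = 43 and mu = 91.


P0 = 1 - rho = 1 - 43/91 = 0.5275

0.5275


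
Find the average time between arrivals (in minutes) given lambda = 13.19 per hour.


Mean interarrival time = 60/lambda = 60/13.19 = 4.55 minutes

4.55 minutes


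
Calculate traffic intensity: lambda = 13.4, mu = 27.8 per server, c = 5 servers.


rho = lambda / (c * mu) = 13.4 / (5 * 27.8) = 0.0964

0.0964


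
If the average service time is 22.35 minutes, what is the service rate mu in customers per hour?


mu = 60 / avg_service_time = 60 / 22.35 = 2.68 per hour

2.68 per hour


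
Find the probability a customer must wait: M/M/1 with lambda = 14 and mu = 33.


P(wait) = rho = lambda/mu = 14/33 = 0.4242

0.4242


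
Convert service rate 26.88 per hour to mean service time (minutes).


Mean service time = 60/mu = 60/26.88 = 2.23 minutes

2.23 minutes


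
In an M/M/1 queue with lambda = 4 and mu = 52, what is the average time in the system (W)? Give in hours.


W = 1/(mu - lambda) = 1/(52 - 4) = 0.0208 hours

0.0208 hours


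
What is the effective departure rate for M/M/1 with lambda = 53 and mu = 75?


For a stable queue (lambda < mu), throughput = lambda = 53 per hour

53 per hour


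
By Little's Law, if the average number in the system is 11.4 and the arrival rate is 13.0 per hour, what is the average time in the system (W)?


W = L / lambda = 11.4 / 13.0 = 0.8769 hours

0.8769 hours


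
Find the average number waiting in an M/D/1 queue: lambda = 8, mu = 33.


M/D/1: Lq = rho^2 / (2*(1-rho)) where rho = 8/33; Lq = 0.04

0.04


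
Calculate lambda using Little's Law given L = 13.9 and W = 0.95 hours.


lambda = L / W = 13.9 / 0.95 = 14.63 per hour

14.63 per hour


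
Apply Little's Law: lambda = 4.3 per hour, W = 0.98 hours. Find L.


L = lambda * W = 4.3 * 0.98 = 4.21

4.21


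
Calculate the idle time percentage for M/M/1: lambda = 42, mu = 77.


Idle fraction = (1 - rho) * 100 = (1 - 42/77) * 100 = 45.5%

45.5%


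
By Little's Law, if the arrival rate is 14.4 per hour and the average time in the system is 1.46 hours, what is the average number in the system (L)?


L = lambda * W = 14.4 * 1.46 = 21.02

21.02


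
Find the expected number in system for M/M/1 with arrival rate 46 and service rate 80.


rho = 46/80; L = rho/(1-rho) = 1.35

1.35


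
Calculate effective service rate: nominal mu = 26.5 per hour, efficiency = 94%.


Effective rate = mu * efficiency = 26.5 * 0.94 = 24.91 per hour

24.91 per hour


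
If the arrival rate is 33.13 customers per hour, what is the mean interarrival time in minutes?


Mean interarrival time = 60/lambda = 60/33.13 = 1.81 minutes

1.81 minutes


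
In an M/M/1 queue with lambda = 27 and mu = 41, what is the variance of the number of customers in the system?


rho = 27/41; Var(N) = rho/(1-rho)^2 = 5.65

5.65


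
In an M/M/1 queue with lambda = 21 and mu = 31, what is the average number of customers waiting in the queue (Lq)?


rho = 21/31; Lq = rho^2/(1-rho) = 1.42

1.42


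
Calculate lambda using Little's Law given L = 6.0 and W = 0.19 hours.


lambda = L / W = 6.0 / 0.19 = 31.58 per hour

31.58 per hour


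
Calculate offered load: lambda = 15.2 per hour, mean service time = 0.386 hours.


Offered load a = lambda * E[S] = 15.2 * 0.386 = 5.87 Erlangs

5.87 Erlangs


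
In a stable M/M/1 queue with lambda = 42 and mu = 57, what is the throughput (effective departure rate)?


For a stable queue (lambda < mu), throughput = lambda = 42 per hour

42 per hour


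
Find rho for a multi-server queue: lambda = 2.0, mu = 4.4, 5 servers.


rho = lambda / (c * mu) = 2.0 / (5 * 4.4) = 0.0909

0.0909


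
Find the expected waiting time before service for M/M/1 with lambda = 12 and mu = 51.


rho = 12/51; Wq = rho/(mu - lambda) = 0.006 hours

0.006 hours


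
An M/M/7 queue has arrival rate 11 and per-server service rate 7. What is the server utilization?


rho = lambda/(c*mu) = 11/(7*7) = 0.2245

0.2245


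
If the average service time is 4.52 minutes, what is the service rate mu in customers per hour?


mu = 60 / avg_service_time = 60 / 4.52 = 13.27 per hour

13.27 per hour


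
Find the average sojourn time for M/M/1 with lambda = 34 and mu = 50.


W = 1/(mu - lambda) = 1/(50 - 34) = 0.0625 hours

0.0625 hours


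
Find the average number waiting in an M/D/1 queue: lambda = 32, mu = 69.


M/D/1: Lq = rho^2 / (2*(1-rho)) where rho = 32/69; Lq = 0.2

0.2


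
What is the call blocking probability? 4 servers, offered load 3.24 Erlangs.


B(N,A) = (A^N/N!) / sum(A^k/k!, k=0..N) with N=4, A=3.24 = 0.2325

0.2325


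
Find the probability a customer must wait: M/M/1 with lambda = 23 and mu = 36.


P(wait) = rho = lambda/mu = 23/36 = 0.6389

0.6389


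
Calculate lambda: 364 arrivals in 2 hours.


lambda = total arrivals / time = 364 / 2 = 182.0 per hour

182.0 per hour


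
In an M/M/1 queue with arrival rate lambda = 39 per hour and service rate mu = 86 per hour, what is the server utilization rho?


rho = lambda/mu = 39/86 = 0.4535

0.4535


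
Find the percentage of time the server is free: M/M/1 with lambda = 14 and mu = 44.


Idle fraction = (1 - rho) * 100 = (1 - 14/44) * 100 = 68.2%

68.2%


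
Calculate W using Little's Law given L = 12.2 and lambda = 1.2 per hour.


W = L / lambda = 12.2 / 1.2 = 10.1667 hours

10.1667 hours


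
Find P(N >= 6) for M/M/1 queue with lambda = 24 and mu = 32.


P(N >= 6) = rho^6 = (24/32)^6 = 0.178

0.178


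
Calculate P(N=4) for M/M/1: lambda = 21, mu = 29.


rho = 21/29; P(n) = (1-rho)*rho^n = (1-21/29)*(21/29)^4 = 0.0759

0.0759


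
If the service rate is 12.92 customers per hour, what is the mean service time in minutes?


Mean service time = 60/mu = 60/12.92 = 4.64 minutes

4.64 minutes


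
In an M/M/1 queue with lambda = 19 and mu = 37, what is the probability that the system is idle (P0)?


P0 = 1 - rho = 1 - 19/37 = 0.4865

0.4865


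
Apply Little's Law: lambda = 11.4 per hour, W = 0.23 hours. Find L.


L = lambda * W = 11.4 * 0.23 = 2.62

2.62


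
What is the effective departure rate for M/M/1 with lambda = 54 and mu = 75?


For a stable queue (lambda < mu), throughput = lambda = 54 per hour

54 per hour


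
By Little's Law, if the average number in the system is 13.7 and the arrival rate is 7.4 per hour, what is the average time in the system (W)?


W = L / lambda = 13.7 / 7.4 = 1.8514 hours

1.8514 hours


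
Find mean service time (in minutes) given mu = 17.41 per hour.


Mean service time = 60/mu = 60/17.41 = 3.45 minutes

3.45 minutes


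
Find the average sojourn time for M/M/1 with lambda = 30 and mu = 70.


W = 1/(mu - lambda) = 1/(70 - 30) = 0.025 hours

0.025 hours


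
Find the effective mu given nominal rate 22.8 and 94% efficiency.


Effective rate = mu * efficiency = 22.8 * 0.94 = 21.43 per hour

21.43 per hour


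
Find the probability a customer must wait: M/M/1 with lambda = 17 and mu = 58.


P(wait) = rho = lambda/mu = 17/58 = 0.2931

0.2931


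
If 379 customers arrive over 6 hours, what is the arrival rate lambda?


lambda = total arrivals / time = 379 / 6 = 63.17 per hour

63.17 per hour


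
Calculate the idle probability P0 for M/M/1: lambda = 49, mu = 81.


P0 = 1 - rho = 1 - 49/81 = 0.3951

0.3951


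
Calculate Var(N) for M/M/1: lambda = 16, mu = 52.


rho = 16/52; Var(N) = rho/(1-rho)^2 = 0.64

0.64


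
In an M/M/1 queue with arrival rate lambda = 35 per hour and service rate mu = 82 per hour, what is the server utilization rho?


rho = lambda/mu = 35/82 = 0.4268

0.4268


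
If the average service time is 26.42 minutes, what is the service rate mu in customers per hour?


mu = 60 / avg_service_time = 60 / 26.42 = 2.27 per hour

2.27 per hour


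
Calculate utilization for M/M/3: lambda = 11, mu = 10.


rho = lambda/(c*mu) = 11/(3*10) = 0.3667

0.3667


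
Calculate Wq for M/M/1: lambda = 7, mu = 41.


rho = 7/41; Wq = rho/(mu - lambda) = 0.005 hours

0.005 hours


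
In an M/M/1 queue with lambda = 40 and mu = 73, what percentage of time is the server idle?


Idle fraction = (1 - rho) * 100 = (1 - 40/73) * 100 = 45.2%

45.2%


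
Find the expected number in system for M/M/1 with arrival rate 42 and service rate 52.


rho = 42/52; L = rho/(1-rho) = 4.2

4.2
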